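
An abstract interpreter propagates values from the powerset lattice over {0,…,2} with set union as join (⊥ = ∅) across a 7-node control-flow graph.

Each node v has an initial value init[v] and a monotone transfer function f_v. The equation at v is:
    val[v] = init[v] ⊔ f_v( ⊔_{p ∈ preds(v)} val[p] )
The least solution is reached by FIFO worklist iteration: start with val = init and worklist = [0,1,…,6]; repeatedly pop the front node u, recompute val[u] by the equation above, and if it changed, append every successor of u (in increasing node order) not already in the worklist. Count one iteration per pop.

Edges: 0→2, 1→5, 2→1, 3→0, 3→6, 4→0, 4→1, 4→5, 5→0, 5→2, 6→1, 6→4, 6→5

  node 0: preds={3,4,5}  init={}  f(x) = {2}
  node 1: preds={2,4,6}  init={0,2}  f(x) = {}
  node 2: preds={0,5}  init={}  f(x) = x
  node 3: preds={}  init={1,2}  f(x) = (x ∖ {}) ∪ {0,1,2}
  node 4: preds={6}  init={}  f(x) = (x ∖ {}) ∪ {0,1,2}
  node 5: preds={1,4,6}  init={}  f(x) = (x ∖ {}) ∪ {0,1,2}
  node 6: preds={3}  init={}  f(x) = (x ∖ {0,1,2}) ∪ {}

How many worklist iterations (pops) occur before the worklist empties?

11

Iteration log — 11 steps:
  step 1. node 0  ⊔preds={1,2}  new={2}  old={}  +wl: 
  step 2. node 1  ⊔preds={}  new={0,2}  stable
  step 3. node 2  ⊔preds={2}  new={2}  old={}  +wl: 1
  step 4. node 3  ⊔preds={}  new={0,1,2}  old={1,2}  +wl: 0
  step 5. node 4  ⊔preds={}  new={0,1,2}  old={}  +wl: 
  step 6. node 5  ⊔preds={0,1,2}  new={0,1,2}  old={}  +wl: 2
  step 7. node 6  ⊔preds={0,1,2}  new={}  stable
  step 8. node 1  ⊔preds={0,1,2}  new={0,2}  stable
  step 9. node 0  ⊔preds={0,1,2}  new={2}  stable
  step 10. node 2  ⊔preds={0,1,2}  new={0,1,2}  old={2}  +wl: 1
  step 11. node 1  ⊔preds={0,1,2}  new={0,2}  stable

Least fixpoint reached:
  node 0: {2}
  node 1: {0,2}
  node 2: {0,1,2}
  node 3: {0,1,2}
  node 4: {0,1,2}
  node 5: {0,1,2}
  node 6: {}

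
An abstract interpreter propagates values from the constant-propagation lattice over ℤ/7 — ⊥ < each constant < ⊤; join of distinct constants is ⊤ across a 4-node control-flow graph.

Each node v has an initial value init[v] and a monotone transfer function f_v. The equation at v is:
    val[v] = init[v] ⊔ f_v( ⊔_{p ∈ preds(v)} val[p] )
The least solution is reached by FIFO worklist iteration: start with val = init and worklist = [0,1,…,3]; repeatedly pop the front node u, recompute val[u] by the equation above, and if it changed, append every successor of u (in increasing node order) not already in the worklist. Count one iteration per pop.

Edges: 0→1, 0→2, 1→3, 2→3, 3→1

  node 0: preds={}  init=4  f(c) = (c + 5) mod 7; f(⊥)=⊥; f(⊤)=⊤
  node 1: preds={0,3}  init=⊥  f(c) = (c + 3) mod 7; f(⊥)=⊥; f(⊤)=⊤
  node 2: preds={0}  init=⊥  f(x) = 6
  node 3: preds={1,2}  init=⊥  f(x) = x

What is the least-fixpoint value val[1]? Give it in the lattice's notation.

⊤

Worklist (6 pops):
  #1 pop 0: in=⊥ → 4 (no change)
  #2 pop 1: in=4 → 0 (was ⊥); enqueue []
  #3 pop 2: in=4 → 6 (was ⊥); enqueue []
  #4 pop 3: in=⊤ → ⊤ (was ⊥); enqueue [1]
  #5 pop 1: in=⊤ → ⊤ (was 0); enqueue [3]
  #6 pop 3: in=⊤ → ⊤ (no change)

Fixpoint:
  val[0] = 4
  val[1] = ⊤
  val[2] = 6
  val[3] = ⊤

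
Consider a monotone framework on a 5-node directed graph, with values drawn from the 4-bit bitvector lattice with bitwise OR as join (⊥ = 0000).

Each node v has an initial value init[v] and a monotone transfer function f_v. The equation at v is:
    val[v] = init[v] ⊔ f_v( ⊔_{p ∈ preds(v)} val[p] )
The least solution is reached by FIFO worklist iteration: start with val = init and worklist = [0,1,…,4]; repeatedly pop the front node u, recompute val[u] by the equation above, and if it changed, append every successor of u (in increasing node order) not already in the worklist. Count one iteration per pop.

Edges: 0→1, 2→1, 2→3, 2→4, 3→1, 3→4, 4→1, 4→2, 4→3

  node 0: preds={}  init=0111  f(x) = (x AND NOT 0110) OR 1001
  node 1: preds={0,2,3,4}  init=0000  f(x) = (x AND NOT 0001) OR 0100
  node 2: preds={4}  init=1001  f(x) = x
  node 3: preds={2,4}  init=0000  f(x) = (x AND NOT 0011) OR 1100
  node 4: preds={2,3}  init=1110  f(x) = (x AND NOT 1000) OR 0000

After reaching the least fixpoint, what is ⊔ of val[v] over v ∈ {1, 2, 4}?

Worklist (8 pops):
  #1 pop 0: in=0000 → 1111 (was 0111); enqueue []
  #2 pop 1: in=1111 → 1110 (was 0000); enqueue []
  #3 pop 2: in=1110 → 1111 (was 1001); enqueue [1]
  #4 pop 3: in=1111 → 1100 (was 0000); enqueue []
  #5 pop 4: in=1111 → 1111 (was 1110); enqueue [2,3]
  #6 pop 1: in=1111 → 1110 (no change)
  #7 pop 2: in=1111 → 1111 (no change)
  #8 pop 3: in=1111 → 1100 (no change)

Fixpoint:
  val[0] = 1111
  val[1] = 1110
  val[2] = 1111
  val[3] = 1100
  val[4] = 1111

1111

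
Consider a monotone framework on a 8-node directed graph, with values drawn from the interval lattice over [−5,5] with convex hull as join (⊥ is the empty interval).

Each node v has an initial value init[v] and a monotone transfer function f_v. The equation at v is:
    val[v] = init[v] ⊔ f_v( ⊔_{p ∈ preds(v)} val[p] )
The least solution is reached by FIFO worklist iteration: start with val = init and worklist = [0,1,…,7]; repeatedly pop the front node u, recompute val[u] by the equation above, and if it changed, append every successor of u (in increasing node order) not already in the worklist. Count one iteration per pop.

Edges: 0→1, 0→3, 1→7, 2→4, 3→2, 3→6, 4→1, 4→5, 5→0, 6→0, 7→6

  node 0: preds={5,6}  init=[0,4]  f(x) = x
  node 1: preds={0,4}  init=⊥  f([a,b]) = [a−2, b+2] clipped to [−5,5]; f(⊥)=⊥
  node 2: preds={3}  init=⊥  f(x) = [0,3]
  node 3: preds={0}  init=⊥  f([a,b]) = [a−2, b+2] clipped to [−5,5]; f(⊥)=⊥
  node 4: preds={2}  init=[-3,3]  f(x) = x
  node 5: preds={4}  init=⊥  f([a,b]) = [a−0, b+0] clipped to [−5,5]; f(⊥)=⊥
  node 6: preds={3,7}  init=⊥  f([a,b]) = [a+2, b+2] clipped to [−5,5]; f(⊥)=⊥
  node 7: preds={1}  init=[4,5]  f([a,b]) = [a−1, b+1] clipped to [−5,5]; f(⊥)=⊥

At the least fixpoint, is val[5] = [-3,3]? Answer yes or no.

Trace (16 dequeues):
  [1] u=0 | in ⊥ | out [0,4] | ==
  [2] u=1 | in [-3,4] | out [-5,5] | prev ⊥ | push {}
  [3] u=2 | in ⊥ | out [0,3] | prev ⊥ | push {}
  [4] u=3 | in [0,4] | out [-2,5] | prev ⊥ | push {2}
  [5] u=4 | in [0,3] | out [-3,3] | ==
  [6] u=5 | in [-3,3] | out [-3,3] | prev ⊥ | push {0}
  [7] u=6 | in [-2,5] | out [0,5] | prev ⊥ | push {}
  [8] u=7 | in [-5,5] | out [-5,5] | prev [4,5] | push {6}
  [9] u=2 | in [-2,5] | out [0,3] | ==
  [10] u=0 | in [-3,5] | out [-3,5] | prev [0,4] | push {1,3}
  [11] u=6 | in [-5,5] | out [-3,5] | prev [0,5] | push {0}
  [12] u=1 | in [-3,5] | out [-5,5] | ==
  [13] u=3 | in [-3,5] | out [-5,5] | prev [-2,5] | push {2,6}
  [14] u=0 | in [-3,5] | out [-3,5] | ==
  [15] u=2 | in [-5,5] | out [0,3] | ==
  [16] u=6 | in [-5,5] | out [-3,5] | ==

Converged values:
  [0] [-3,5]
  [1] [-5,5]
  [2] [0,3]
  [3] [-5,5]
  [4] [-3,3]
  [5] [-3,3]
  [6] [-3,5]
  [7] [-5,5]

yes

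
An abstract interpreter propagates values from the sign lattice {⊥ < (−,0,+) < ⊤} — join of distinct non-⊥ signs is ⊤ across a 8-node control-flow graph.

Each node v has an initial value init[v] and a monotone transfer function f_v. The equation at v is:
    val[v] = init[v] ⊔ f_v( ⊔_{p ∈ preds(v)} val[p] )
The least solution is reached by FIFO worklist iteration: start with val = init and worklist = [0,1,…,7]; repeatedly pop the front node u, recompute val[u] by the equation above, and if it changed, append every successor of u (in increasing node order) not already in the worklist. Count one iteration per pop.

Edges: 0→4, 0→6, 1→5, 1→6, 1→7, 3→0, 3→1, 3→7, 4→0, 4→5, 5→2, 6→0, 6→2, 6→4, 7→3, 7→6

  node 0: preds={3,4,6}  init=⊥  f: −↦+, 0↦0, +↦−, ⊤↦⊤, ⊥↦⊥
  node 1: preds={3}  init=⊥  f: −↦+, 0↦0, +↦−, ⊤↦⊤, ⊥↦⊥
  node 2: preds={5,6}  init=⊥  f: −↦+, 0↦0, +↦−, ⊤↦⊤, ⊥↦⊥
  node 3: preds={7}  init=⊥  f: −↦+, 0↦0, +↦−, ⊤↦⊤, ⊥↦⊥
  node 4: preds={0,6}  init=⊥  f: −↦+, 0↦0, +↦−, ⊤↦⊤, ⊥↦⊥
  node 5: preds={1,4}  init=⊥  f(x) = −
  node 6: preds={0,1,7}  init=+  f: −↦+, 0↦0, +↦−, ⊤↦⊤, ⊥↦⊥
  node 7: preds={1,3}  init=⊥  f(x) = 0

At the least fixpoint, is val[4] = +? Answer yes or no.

Trace (19 dequeues):
  [1] u=0 | in + | out − | prev ⊥ | push {}
  [2] u=1 | in ⊥ | out ⊥ | ==
  [3] u=2 | in + | out − | prev ⊥ | push {}
  [4] u=3 | in ⊥ | out ⊥ | ==
  [5] u=4 | in ⊤ | out ⊤ | prev ⊥ | push {0}
  [6] u=5 | in ⊤ | out − | prev ⊥ | push {2}
  [7] u=6 | in − | out + | ==
  [8] u=7 | in ⊥ | out 0 | prev ⊥ | push {3,6}
  [9] u=0 | in ⊤ | out ⊤ | prev − | push {4}
  [10] u=2 | in ⊤ | out ⊤ | prev − | push {}
  [11] u=3 | in 0 | out 0 | prev ⊥ | push {0,1,7}
  [12] u=6 | in ⊤ | out ⊤ | prev + | push {2}
  [13] u=4 | in ⊤ | out ⊤ | ==
  [14] u=0 | in ⊤ | out ⊤ | ==
  [15] u=1 | in 0 | out 0 | prev ⊥ | push {5,6}
  [16] u=7 | in 0 | out 0 | ==
  [17] u=2 | in ⊤ | out ⊤ | ==
  [18] u=5 | in ⊤ | out − | ==
  [19] u=6 | in ⊤ | out ⊤ | ==

Converged values:
  [0] ⊤
  [1] 0
  [2] ⊤
  [3] 0
  [4] ⊤
  [5] −
  [6] ⊤
  [7] 0

no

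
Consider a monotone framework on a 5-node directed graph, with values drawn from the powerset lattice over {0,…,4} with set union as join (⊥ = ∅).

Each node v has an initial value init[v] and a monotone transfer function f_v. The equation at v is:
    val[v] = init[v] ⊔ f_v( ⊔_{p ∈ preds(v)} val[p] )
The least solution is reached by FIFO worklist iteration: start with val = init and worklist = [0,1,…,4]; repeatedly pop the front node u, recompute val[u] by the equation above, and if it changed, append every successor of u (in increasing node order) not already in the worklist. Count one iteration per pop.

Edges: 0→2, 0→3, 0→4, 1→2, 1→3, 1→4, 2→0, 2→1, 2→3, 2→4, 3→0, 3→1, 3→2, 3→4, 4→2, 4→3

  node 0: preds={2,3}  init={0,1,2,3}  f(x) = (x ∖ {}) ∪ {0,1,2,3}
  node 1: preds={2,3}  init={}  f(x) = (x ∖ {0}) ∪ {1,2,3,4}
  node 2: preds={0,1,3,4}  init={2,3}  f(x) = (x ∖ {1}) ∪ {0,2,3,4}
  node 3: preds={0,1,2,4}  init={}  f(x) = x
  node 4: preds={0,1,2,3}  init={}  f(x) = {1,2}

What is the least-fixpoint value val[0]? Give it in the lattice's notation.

Trace (10 dequeues):
  [1] u=0 | in {2,3} | out {0,1,2,3} | ==
  [2] u=1 | in {2,3} | out {1,2,3,4} | prev {} | push {}
  [3] u=2 | in {0,1,2,3,4} | out {0,2,3,4} | prev {2,3} | push {0,1}
  [4] u=3 | in {0,1,2,3,4} | out {0,1,2,3,4} | prev {} | push {2}
  [5] u=4 | in {0,1,2,3,4} | out {1,2} | prev {} | push {3}
  [6] u=0 | in {0,1,2,3,4} | out {0,1,2,3,4} | prev {0,1,2,3} | push {4}
  [7] u=1 | in {0,1,2,3,4} | out {1,2,3,4} | ==
  [8] u=2 | in {0,1,2,3,4} | out {0,2,3,4} | ==
  [9] u=3 | in {0,1,2,3,4} | out {0,1,2,3,4} | ==
  [10] u=4 | in {0,1,2,3,4} | out {1,2} | ==

Converged values:
  [0] {0,1,2,3,4}
  [1] {1,2,3,4}
  [2] {0,2,3,4}
  [3] {0,1,2,3,4}
  [4] {1,2}

{0,1,2,3,4}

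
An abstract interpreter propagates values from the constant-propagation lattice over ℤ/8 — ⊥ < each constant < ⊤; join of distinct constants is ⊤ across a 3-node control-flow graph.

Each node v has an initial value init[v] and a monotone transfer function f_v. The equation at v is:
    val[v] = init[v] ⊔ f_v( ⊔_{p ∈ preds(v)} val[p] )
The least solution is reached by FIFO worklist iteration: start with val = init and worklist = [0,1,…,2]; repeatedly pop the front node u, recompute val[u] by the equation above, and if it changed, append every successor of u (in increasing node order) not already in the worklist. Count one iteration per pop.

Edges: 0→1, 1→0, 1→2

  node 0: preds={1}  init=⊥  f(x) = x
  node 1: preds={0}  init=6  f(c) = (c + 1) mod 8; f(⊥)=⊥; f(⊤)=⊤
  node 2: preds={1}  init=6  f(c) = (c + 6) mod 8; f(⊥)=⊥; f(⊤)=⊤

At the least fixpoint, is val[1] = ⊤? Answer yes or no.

yes

Worklist (5 pops):
  #1 pop 0: in=6 → 6 (was ⊥); enqueue []
  #2 pop 1: in=6 → ⊤ (was 6); enqueue [0]
  #3 pop 2: in=⊤ → ⊤ (was 6); enqueue []
  #4 pop 0: in=⊤ → ⊤ (was 6); enqueue [1]
  #5 pop 1: in=⊤ → ⊤ (no change)

Fixpoint:
  val[0] = ⊤
  val[1] = ⊤
  val[2] = ⊤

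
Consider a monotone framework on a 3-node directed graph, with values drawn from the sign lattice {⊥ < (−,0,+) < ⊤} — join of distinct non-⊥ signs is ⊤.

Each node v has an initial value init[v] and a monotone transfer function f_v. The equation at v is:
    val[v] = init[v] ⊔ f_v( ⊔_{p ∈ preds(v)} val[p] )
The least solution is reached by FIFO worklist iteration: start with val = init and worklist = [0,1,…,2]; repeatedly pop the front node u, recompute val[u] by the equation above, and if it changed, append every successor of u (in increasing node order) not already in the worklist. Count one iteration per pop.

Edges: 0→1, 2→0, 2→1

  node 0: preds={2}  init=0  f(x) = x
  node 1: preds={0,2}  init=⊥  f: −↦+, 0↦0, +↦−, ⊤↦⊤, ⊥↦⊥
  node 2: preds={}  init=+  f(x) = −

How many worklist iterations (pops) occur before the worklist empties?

5

Iteration log — 5 steps:
  step 1. node 0  ⊔preds=+  new=⊤  old=0  +wl: 
  step 2. node 1  ⊔preds=⊤  new=⊤  old=⊥  +wl: 
  step 3. node 2  ⊔preds=⊥  new=⊤  old=+  +wl: 0,1
  step 4. node 0  ⊔preds=⊤  new=⊤  stable
  step 5. node 1  ⊔preds=⊤  new=⊤  stable

Least fixpoint reached:
  node 0: ⊤
  node 1: ⊤
  node 2: ⊤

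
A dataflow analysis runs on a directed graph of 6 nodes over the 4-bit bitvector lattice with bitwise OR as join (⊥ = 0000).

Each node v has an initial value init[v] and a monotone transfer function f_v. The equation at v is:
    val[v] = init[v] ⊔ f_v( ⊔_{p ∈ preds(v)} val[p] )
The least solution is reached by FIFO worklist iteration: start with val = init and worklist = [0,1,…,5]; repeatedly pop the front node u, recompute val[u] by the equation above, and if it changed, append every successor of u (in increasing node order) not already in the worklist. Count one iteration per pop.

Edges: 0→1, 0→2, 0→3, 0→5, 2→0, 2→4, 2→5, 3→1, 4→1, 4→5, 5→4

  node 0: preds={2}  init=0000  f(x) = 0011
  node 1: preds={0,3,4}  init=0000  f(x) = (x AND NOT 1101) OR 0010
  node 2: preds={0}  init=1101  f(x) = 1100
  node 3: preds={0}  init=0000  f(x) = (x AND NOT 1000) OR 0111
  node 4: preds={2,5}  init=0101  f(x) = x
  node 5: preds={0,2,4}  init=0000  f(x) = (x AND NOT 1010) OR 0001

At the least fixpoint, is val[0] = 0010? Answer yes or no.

Trace (8 dequeues):
  [1] u=0 | in 1101 | out 0011 | prev 0000 | push {}
  [2] u=1 | in 0111 | out 0010 | prev 0000 | push {}
  [3] u=2 | in 0011 | out 1101 | ==
  [4] u=3 | in 0011 | out 0111 | prev 0000 | push {1}
  [5] u=4 | in 1101 | out 1101 | prev 0101 | push {}
  [6] u=5 | in 1111 | out 0101 | prev 0000 | push {4}
  [7] u=1 | in 1111 | out 0010 | ==
  [8] u=4 | in 1101 | out 1101 | ==

Converged values:
  [0] 0011
  [1] 0010
  [2] 1101
  [3] 0111
  [4] 1101
  [5] 0101

no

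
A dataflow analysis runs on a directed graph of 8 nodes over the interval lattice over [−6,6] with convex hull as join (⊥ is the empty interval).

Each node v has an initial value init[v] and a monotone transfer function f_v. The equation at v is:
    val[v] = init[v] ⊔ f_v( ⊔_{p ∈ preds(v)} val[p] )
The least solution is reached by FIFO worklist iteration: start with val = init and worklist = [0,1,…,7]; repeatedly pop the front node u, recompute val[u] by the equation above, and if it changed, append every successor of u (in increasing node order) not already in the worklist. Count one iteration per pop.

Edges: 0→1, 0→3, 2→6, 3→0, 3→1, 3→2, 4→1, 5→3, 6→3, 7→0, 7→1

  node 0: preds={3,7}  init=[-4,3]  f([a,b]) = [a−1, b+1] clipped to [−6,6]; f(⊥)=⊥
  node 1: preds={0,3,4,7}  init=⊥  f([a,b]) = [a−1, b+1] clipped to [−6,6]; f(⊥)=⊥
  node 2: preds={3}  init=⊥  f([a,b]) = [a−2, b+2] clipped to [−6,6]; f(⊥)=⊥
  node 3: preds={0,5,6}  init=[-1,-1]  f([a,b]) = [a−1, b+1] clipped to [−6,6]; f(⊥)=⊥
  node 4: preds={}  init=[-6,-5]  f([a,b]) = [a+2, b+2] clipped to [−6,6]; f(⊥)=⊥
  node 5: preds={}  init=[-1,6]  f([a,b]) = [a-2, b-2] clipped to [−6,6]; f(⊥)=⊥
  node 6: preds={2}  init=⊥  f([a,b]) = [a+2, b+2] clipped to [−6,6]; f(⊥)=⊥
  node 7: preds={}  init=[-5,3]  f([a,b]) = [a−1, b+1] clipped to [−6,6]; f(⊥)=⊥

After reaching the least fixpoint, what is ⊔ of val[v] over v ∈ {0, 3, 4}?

Iteration log — 14 steps:
  step 1. node 0  ⊔preds=[-5,3]  new=[-6,4]  old=[-4,3]  +wl: 
  step 2. node 1  ⊔preds=[-6,4]  new=[-6,5]  old=⊥  +wl: 
  step 3. node 2  ⊔preds=[-1,-1]  new=[-3,1]  old=⊥  +wl: 
  step 4. node 3  ⊔preds=[-6,6]  new=[-6,6]  old=[-1,-1]  +wl: 0,1,2
  step 5. node 4  ⊔preds=⊥  new=[-6,-5]  stable
  step 6. node 5  ⊔preds=⊥  new=[-1,6]  stable
  step 7. node 6  ⊔preds=[-3,1]  new=[-1,3]  old=⊥  +wl: 3
  step 8. node 7  ⊔preds=⊥  new=[-5,3]  stable
  step 9. node 0  ⊔preds=[-6,6]  new=[-6,6]  old=[-6,4]  +wl: 
  step 10. node 1  ⊔preds=[-6,6]  new=[-6,6]  old=[-6,5]  +wl: 
  step 11. node 2  ⊔preds=[-6,6]  new=[-6,6]  old=[-3,1]  +wl: 6
  step 12. node 3  ⊔preds=[-6,6]  new=[-6,6]  stable
  step 13. node 6  ⊔preds=[-6,6]  new=[-4,6]  old=[-1,3]  +wl: 3
  step 14. node 3  ⊔preds=[-6,6]  new=[-6,6]  stable

Least fixpoint reached:
  node 0: [-6,6]
  node 1: [-6,6]
  node 2: [-6,6]
  node 3: [-6,6]
  node 4: [-6,-5]
  node 5: [-1,6]
  node 6: [-4,6]
  node 7: [-5,3]

[-6,6]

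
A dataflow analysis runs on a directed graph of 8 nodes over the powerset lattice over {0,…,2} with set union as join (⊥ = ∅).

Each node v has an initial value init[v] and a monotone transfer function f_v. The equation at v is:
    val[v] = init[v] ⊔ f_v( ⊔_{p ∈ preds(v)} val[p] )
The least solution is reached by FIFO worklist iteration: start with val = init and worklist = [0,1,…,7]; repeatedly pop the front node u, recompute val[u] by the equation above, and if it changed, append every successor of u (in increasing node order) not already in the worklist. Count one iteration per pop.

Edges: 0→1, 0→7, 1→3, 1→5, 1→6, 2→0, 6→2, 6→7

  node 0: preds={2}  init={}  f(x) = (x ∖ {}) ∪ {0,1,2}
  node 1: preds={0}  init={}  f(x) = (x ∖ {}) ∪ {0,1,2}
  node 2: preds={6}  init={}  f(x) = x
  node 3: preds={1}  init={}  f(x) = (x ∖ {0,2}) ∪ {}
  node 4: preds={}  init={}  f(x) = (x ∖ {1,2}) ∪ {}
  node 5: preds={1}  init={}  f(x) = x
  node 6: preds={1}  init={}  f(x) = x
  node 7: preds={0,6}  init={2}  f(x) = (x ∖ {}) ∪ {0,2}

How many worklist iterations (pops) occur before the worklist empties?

Trace (10 dequeues):
  [1] u=0 | in {} | out {0,1,2} | prev {} | push {}
  [2] u=1 | in {0,1,2} | out {0,1,2} | prev {} | push {}
  [3] u=2 | in {} | out {} | ==
  [4] u=3 | in {0,1,2} | out {1} | prev {} | push {}
  [5] u=4 | in {} | out {} | ==
  [6] u=5 | in {0,1,2} | out {0,1,2} | prev {} | push {}
  [7] u=6 | in {0,1,2} | out {0,1,2} | prev {} | push {2}
  [8] u=7 | in {0,1,2} | out {0,1,2} | prev {2} | push {}
  [9] u=2 | in {0,1,2} | out {0,1,2} | prev {} | push {0}
  [10] u=0 | in {0,1,2} | out {0,1,2} | ==

Converged values:
  [0] {0,1,2}
  [1] {0,1,2}
  [2] {0,1,2}
  [3] {1}
  [4] {}
  [5] {0,1,2}
  [6] {0,1,2}
  [7] {0,1,2}

10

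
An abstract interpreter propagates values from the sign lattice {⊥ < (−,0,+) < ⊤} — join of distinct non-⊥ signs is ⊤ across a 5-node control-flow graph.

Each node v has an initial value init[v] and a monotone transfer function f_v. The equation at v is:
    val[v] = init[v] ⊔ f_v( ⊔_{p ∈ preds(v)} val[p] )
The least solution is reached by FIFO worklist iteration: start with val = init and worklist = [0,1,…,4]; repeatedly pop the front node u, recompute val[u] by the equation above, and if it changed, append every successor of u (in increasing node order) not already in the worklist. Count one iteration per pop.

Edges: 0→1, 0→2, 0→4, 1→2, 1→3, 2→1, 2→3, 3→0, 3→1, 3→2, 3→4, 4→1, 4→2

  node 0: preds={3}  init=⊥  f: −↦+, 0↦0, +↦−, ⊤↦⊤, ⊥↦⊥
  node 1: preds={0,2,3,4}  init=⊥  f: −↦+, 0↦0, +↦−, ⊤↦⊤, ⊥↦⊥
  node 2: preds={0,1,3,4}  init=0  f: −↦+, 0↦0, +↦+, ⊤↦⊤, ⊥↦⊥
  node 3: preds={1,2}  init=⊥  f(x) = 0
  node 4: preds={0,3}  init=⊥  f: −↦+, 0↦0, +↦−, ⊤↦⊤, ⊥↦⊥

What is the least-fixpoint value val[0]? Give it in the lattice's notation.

0

Worklist (9 pops):
  #1 pop 0: in=⊥ → ⊥ (no change)
  #2 pop 1: in=0 → 0 (was ⊥); enqueue []
  #3 pop 2: in=0 → 0 (no change)
  #4 pop 3: in=0 → 0 (was ⊥); enqueue [0,1,2]
  #5 pop 4: in=0 → 0 (was ⊥); enqueue []
  #6 pop 0: in=0 → 0 (was ⊥); enqueue [4]
  #7 pop 1: in=0 → 0 (no change)
  #8 pop 2: in=0 → 0 (no change)
  #9 pop 4: in=0 → 0 (no change)

Fixpoint:
  val[0] = 0
  val[1] = 0
  val[2] = 0
  val[3] = 0
  val[4] = 0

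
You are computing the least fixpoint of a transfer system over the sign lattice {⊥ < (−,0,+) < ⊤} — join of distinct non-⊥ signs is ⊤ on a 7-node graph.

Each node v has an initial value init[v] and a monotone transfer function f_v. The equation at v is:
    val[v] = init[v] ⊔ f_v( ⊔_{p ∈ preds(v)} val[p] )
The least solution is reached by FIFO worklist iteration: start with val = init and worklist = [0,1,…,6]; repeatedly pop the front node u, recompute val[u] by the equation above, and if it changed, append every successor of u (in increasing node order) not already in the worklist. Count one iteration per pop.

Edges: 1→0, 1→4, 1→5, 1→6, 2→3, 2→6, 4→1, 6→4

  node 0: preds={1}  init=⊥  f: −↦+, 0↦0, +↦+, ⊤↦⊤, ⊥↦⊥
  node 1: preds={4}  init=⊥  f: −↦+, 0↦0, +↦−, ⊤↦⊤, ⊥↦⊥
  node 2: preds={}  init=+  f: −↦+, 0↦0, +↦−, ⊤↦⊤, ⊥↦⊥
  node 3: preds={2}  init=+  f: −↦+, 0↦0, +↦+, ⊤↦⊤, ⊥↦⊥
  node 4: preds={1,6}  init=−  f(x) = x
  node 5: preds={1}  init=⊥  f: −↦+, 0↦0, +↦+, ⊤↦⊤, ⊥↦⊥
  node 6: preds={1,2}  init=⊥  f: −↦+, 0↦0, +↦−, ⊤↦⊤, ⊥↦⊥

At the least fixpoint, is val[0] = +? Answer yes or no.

no

Worklist (14 pops):
  #1 pop 0: in=⊥ → ⊥ (no change)
  #2 pop 1: in=− → + (was ⊥); enqueue [0]
  #3 pop 2: in=⊥ → + (no change)
  #4 pop 3: in=+ → + (no change)
  #5 pop 4: in=+ → ⊤ (was −); enqueue [1]
  #6 pop 5: in=+ → + (was ⊥); enqueue []
  #7 pop 6: in=+ → − (was ⊥); enqueue [4]
  #8 pop 0: in=+ → + (was ⊥); enqueue []
  #9 pop 1: in=⊤ → ⊤ (was +); enqueue [0,5,6]
  #10 pop 4: in=⊤ → ⊤ (no change)
  #11 pop 0: in=⊤ → ⊤ (was +); enqueue []
  #12 pop 5: in=⊤ → ⊤ (was +); enqueue []
  #13 pop 6: in=⊤ → ⊤ (was −); enqueue [4]
  #14 pop 4: in=⊤ → ⊤ (no change)

Fixpoint:
  val[0] = ⊤
  val[1] = ⊤
  val[2] = +
  val[3] = +
  val[4] = ⊤
  val[5] = ⊤
  val[6] = ⊤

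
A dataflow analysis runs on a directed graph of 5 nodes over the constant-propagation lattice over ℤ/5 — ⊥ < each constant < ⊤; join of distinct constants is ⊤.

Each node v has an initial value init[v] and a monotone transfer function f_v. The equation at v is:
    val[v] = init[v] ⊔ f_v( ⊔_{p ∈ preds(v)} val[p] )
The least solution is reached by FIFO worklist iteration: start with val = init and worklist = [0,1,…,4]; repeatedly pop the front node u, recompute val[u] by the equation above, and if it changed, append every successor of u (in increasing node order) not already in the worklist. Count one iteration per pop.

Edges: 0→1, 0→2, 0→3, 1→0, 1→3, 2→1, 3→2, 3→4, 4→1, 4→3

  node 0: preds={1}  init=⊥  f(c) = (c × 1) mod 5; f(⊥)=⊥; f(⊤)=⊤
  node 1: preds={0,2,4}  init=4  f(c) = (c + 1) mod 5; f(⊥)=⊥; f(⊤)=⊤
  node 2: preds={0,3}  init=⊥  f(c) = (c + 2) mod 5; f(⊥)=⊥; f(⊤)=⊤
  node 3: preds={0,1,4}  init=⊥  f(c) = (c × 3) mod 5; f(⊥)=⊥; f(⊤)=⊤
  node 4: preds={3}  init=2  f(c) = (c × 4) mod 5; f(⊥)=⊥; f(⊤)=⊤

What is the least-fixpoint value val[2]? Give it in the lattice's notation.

Iteration log — 10 steps:
  step 1. node 0  ⊔preds=4  new=4  old=⊥  +wl: 
  step 2. node 1  ⊔preds=⊤  new=⊤  old=4  +wl: 0
  step 3. node 2  ⊔preds=4  new=1  old=⊥  +wl: 1
  step 4. node 3  ⊔preds=⊤  new=⊤  old=⊥  +wl: 2
  step 5. node 4  ⊔preds=⊤  new=⊤  old=2  +wl: 3
  step 6. node 0  ⊔preds=⊤  new=⊤  old=4  +wl: 
  step 7. node 1  ⊔preds=⊤  new=⊤  stable
  step 8. node 2  ⊔preds=⊤  new=⊤  old=1  +wl: 1
  step 9. node 3  ⊔preds=⊤  new=⊤  stable
  step 10. node 1  ⊔preds=⊤  new=⊤  stable

Least fixpoint reached:
  node 0: ⊤
  node 1: ⊤
  node 2: ⊤
  node 3: ⊤
  node 4: ⊤

⊤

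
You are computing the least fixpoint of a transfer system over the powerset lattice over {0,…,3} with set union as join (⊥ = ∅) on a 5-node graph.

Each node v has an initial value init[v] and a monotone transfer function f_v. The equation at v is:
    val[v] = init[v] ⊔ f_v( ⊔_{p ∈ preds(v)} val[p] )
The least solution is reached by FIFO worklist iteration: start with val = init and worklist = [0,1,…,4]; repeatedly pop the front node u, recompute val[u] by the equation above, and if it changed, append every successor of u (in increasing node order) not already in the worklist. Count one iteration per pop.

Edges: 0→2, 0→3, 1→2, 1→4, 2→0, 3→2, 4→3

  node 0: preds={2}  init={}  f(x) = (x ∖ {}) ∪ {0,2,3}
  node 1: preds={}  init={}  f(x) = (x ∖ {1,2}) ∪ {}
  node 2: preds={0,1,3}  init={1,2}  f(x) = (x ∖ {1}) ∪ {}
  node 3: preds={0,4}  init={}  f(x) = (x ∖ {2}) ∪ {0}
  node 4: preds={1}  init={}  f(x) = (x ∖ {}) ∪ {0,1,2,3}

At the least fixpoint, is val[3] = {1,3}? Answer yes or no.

no

Worklist (8 pops):
  #1 pop 0: in={1,2} → {0,1,2,3} (was {}); enqueue []
  #2 pop 1: in={} → {} (no change)
  #3 pop 2: in={0,1,2,3} → {0,1,2,3} (was {1,2}); enqueue [0]
  #4 pop 3: in={0,1,2,3} → {0,1,3} (was {}); enqueue [2]
  #5 pop 4: in={} → {0,1,2,3} (was {}); enqueue [3]
  #6 pop 0: in={0,1,2,3} → {0,1,2,3} (no change)
  #7 pop 2: in={0,1,2,3} → {0,1,2,3} (no change)
  #8 pop 3: in={0,1,2,3} → {0,1,3} (no change)

Fixpoint:
  val[0] = {0,1,2,3}
  val[1] = {}
  val[2] = {0,1,2,3}
  val[3] = {0,1,3}
  val[4] = {0,1,2,3}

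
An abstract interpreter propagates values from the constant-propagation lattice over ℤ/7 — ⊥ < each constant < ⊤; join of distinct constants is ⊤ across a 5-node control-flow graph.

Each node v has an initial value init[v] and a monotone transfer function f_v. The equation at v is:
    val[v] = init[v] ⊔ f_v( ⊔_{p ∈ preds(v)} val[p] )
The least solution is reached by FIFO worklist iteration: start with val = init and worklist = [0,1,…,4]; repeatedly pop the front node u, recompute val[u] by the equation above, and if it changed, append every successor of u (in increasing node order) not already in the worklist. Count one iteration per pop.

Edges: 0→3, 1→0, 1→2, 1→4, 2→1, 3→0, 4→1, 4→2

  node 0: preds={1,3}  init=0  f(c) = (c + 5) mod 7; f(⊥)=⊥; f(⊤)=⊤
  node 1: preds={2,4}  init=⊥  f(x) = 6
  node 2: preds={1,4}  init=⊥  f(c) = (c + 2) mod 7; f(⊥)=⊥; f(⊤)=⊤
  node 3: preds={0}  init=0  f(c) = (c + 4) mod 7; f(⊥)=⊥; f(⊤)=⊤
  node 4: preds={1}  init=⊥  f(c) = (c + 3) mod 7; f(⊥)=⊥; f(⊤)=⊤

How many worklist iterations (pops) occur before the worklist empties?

Iteration log — 9 steps:
  step 1. node 0  ⊔preds=0  new=⊤  old=0  +wl: 
  step 2. node 1  ⊔preds=⊥  new=6  old=⊥  +wl: 0
  step 3. node 2  ⊔preds=6  new=1  old=⊥  +wl: 1
  step 4. node 3  ⊔preds=⊤  new=⊤  old=0  +wl: 
  step 5. node 4  ⊔preds=6  new=2  old=⊥  +wl: 2
  step 6. node 0  ⊔preds=⊤  new=⊤  stable
  step 7. node 1  ⊔preds=⊤  new=6  stable
  step 8. node 2  ⊔preds=⊤  new=⊤  old=1  +wl: 1
  step 9. node 1  ⊔preds=⊤  new=6  stable

Least fixpoint reached:
  node 0: ⊤
  node 1: 6
  node 2: ⊤
  node 3: ⊤
  node 4: 2

9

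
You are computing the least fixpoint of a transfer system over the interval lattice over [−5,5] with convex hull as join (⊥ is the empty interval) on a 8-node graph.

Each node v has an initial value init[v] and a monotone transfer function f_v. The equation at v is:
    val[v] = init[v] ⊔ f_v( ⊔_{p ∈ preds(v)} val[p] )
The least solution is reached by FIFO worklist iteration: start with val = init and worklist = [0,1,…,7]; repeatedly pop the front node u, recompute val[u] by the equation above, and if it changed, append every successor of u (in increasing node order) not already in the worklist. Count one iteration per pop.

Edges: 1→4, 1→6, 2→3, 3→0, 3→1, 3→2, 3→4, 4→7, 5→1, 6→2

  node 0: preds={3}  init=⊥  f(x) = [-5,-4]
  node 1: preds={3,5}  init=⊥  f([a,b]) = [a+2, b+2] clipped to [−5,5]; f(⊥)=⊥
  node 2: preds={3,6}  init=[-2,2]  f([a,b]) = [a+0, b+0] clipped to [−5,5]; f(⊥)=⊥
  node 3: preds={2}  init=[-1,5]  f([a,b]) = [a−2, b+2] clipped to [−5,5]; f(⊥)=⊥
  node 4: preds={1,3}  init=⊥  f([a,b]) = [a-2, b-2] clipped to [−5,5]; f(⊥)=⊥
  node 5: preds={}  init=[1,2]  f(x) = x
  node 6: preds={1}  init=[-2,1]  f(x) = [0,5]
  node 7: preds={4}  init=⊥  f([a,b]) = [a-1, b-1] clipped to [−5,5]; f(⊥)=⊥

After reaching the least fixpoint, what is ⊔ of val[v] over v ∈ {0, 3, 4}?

Trace (20 dequeues):
  [1] u=0 | in [-1,5] | out [-5,-4] | prev ⊥ | push {}
  [2] u=1 | in [-1,5] | out [1,5] | prev ⊥ | push {}
  [3] u=2 | in [-2,5] | out [-2,5] | prev [-2,2] | push {}
  [4] u=3 | in [-2,5] | out [-4,5] | prev [-1,5] | push {0,1,2}
  [5] u=4 | in [-4,5] | out [-5,3] | prev ⊥ | push {}
  [6] u=5 | in ⊥ | out [1,2] | ==
  [7] u=6 | in [1,5] | out [-2,5] | prev [-2,1] | push {}
  [8] u=7 | in [-5,3] | out [-5,2] | prev ⊥ | push {}
  [9] u=0 | in [-4,5] | out [-5,-4] | ==
  [10] u=1 | in [-4,5] | out [-2,5] | prev [1,5] | push {4,6}
  [11] u=2 | in [-4,5] | out [-4,5] | prev [-2,5] | push {3}
  [12] u=4 | in [-4,5] | out [-5,3] | ==
  [13] u=6 | in [-2,5] | out [-2,5] | ==
  [14] u=3 | in [-4,5] | out [-5,5] | prev [-4,5] | push {0,1,2,4}
  [15] u=0 | in [-5,5] | out [-5,-4] | ==
  [16] u=1 | in [-5,5] | out [-3,5] | prev [-2,5] | push {6}
  [17] u=2 | in [-5,5] | out [-5,5] | prev [-4,5] | push {3}
  [18] u=4 | in [-5,5] | out [-5,3] | ==
  [19] u=6 | in [-3,5] | out [-2,5] | ==
  [20] u=3 | in [-5,5] | out [-5,5] | ==

Converged values:
  [0] [-5,-4]
  [1] [-3,5]
  [2] [-5,5]
  [3] [-5,5]
  [4] [-5,3]
  [5] [1,2]
  [6] [-2,5]
  [7] [-5,2]

[-5,5]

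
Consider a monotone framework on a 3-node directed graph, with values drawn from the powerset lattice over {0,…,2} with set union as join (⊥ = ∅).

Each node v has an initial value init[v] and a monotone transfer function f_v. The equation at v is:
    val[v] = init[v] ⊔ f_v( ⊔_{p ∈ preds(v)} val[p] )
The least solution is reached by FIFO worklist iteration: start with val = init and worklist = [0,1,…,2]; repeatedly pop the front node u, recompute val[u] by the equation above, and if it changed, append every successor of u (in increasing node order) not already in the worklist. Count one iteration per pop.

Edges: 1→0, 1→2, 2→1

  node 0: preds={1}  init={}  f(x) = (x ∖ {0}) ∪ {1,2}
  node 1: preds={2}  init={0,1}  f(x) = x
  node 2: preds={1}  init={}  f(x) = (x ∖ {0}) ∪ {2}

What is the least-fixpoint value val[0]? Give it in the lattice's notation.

Trace (6 dequeues):
  [1] u=0 | in {0,1} | out {1,2} | prev {} | push {}
  [2] u=1 | in {} | out {0,1} | ==
  [3] u=2 | in {0,1} | out {1,2} | prev {} | push {1}
  [4] u=1 | in {1,2} | out {0,1,2} | prev {0,1} | push {0,2}
  [5] u=0 | in {0,1,2} | out {1,2} | ==
  [6] u=2 | in {0,1,2} | out {1,2} | ==

Converged values:
  [0] {1,2}
  [1] {0,1,2}
  [2] {1,2}

{1,2}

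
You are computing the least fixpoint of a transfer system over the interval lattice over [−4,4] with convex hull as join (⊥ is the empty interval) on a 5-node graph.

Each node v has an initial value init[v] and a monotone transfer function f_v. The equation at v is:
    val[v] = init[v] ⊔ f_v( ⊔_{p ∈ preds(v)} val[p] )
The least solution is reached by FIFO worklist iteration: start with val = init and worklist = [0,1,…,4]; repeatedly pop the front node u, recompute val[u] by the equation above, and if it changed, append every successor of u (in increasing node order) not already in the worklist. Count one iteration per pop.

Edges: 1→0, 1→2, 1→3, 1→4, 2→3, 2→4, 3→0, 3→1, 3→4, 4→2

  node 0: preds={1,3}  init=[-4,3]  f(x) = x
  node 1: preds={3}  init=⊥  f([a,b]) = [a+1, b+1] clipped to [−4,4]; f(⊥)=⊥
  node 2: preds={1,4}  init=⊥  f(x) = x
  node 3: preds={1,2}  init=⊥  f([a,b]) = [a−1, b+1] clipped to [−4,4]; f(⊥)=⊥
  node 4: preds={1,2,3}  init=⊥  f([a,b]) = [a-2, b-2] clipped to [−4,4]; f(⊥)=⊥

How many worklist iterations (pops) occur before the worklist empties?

Trace (5 dequeues):
  [1] u=0 | in ⊥ | out [-4,3] | ==
  [2] u=1 | in ⊥ | out ⊥ | ==
  [3] u=2 | in ⊥ | out ⊥ | ==
  [4] u=3 | in ⊥ | out ⊥ | ==
  [5] u=4 | in ⊥ | out ⊥ | ==

Converged values:
  [0] [-4,3]
  [1] ⊥
  [2] ⊥
  [3] ⊥
  [4] ⊥

5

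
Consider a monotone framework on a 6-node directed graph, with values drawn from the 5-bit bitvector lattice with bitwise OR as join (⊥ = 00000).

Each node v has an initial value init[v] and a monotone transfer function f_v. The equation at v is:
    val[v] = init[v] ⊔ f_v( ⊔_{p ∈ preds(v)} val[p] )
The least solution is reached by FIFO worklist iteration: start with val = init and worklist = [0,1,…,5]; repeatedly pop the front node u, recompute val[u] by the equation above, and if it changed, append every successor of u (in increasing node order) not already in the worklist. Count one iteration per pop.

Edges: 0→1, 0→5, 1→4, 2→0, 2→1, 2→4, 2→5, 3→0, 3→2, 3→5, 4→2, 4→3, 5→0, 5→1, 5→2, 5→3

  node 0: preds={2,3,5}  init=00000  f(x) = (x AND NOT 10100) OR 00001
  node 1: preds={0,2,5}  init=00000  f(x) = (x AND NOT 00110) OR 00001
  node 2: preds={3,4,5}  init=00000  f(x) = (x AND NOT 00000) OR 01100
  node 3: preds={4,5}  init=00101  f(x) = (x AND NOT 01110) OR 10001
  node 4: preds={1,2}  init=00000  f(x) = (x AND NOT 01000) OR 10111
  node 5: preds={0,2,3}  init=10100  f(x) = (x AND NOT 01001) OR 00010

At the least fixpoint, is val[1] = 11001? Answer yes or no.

yes

Trace (14 dequeues):
  [1] u=0 | in 10101 | out 00001 | prev 00000 | push {}
  [2] u=1 | in 10101 | out 10001 | prev 00000 | push {}
  [3] u=2 | in 10101 | out 11101 | prev 00000 | push {0,1}
  [4] u=3 | in 10100 | out 10101 | prev 00101 | push {2}
  [5] u=4 | in 11101 | out 10111 | prev 00000 | push {3}
  [6] u=5 | in 11101 | out 10110 | prev 10100 | push {}
  [7] u=0 | in 11111 | out 01011 | prev 00001 | push {5}
  [8] u=1 | in 11111 | out 11001 | prev 10001 | push {4}
  [9] u=2 | in 10111 | out 11111 | prev 11101 | push {0,1}
  [10] u=3 | in 10111 | out 10101 | ==
  [11] u=5 | in 11111 | out 10110 | ==
  [12] u=4 | in 11111 | out 10111 | ==
  [13] u=0 | in 11111 | out 01011 | ==
  [14] u=1 | in 11111 | out 11001 | ==

Converged values:
  [0] 01011
  [1] 11001
  [2] 11111
  [3] 10101
  [4] 10111
  [5] 10110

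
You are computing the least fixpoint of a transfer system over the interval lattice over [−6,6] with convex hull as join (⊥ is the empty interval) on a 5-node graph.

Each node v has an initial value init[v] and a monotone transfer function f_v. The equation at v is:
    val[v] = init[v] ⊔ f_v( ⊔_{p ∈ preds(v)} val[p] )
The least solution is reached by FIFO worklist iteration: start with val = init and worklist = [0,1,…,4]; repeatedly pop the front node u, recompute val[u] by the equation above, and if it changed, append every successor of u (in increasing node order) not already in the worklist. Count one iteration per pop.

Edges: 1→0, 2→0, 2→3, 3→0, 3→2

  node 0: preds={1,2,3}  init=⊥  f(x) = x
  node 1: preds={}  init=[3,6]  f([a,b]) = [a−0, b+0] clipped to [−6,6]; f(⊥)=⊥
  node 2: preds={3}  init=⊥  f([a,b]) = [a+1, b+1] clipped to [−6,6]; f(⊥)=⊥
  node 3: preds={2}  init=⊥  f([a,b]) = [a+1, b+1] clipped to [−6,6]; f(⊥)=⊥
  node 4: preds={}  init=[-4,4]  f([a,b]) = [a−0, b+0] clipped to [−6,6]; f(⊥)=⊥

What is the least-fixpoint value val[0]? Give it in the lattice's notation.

Worklist (5 pops):
  #1 pop 0: in=[3,6] → [3,6] (was ⊥); enqueue []
  #2 pop 1: in=⊥ → [3,6] (no change)
  #3 pop 2: in=⊥ → ⊥ (no change)
  #4 pop 3: in=⊥ → ⊥ (no change)
  #5 pop 4: in=⊥ → [-4,4] (no change)

Fixpoint:
  val[0] = [3,6]
  val[1] = [3,6]
  val[2] = ⊥
  val[3] = ⊥
  val[4] = [-4,4]

[3,6]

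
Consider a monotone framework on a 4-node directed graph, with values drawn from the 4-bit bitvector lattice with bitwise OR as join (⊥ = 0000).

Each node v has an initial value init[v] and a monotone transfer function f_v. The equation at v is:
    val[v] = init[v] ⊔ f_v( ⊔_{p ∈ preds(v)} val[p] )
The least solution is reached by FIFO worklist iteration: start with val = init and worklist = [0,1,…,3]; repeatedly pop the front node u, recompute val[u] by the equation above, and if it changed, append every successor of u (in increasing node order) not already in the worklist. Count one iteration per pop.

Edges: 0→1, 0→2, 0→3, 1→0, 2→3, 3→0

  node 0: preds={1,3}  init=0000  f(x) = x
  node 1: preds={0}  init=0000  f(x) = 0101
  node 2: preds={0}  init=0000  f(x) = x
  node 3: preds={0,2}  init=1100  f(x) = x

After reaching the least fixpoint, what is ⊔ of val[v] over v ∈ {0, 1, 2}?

1101

Worklist (9 pops):
  #1 pop 0: in=1100 → 1100 (was 0000); enqueue []
  #2 pop 1: in=1100 → 0101 (was 0000); enqueue [0]
  #3 pop 2: in=1100 → 1100 (was 0000); enqueue []
  #4 pop 3: in=1100 → 1100 (no change)
  #5 pop 0: in=1101 → 1101 (was 1100); enqueue [1,2,3]
  #6 pop 1: in=1101 → 0101 (no change)
  #7 pop 2: in=1101 → 1101 (was 1100); enqueue []
  #8 pop 3: in=1101 → 1101 (was 1100); enqueue [0]
  #9 pop 0: in=1101 → 1101 (no change)

Fixpoint:
  val[0] = 1101
  val[1] = 0101
  val[2] = 1101
  val[3] = 1101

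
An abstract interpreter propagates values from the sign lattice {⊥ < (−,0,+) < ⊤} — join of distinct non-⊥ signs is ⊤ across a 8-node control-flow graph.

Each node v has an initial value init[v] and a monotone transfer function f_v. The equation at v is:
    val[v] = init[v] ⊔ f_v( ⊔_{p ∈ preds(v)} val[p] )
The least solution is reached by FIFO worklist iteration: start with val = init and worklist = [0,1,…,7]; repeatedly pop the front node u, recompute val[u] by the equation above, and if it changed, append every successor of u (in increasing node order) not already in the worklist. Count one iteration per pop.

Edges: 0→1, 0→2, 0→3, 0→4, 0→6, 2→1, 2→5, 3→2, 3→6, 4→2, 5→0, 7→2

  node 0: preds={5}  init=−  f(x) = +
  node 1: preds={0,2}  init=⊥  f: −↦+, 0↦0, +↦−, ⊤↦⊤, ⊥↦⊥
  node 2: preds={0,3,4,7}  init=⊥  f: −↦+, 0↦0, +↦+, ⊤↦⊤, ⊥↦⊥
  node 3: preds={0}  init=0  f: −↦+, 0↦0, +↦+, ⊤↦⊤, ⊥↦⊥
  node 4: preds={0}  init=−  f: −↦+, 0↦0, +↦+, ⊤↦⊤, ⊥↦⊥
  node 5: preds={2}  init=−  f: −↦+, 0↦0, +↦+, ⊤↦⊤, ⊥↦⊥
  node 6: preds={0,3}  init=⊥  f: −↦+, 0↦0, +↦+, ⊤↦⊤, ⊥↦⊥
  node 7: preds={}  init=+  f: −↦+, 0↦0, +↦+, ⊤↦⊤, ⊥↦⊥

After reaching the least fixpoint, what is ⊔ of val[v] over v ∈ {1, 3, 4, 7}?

⊤

Worklist (11 pops):
  #1 pop 0: in=− → ⊤ (was −); enqueue []
  #2 pop 1: in=⊤ → ⊤ (was ⊥); enqueue []
  #3 pop 2: in=⊤ → ⊤ (was ⊥); enqueue [1]
  #4 pop 3: in=⊤ → ⊤ (was 0); enqueue [2]
  #5 pop 4: in=⊤ → ⊤ (was −); enqueue []
  #6 pop 5: in=⊤ → ⊤ (was −); enqueue [0]
  #7 pop 6: in=⊤ → ⊤ (was ⊥); enqueue []
  #8 pop 7: in=⊥ → + (no change)
  #9 pop 1: in=⊤ → ⊤ (no change)
  #10 pop 2: in=⊤ → ⊤ (no change)
  #11 pop 0: in=⊤ → ⊤ (no change)

Fixpoint:
  val[0] = ⊤
  val[1] = ⊤
  val[2] = ⊤
  val[3] = ⊤
  val[4] = ⊤
  val[5] = ⊤
  val[6] = ⊤
  val[7] = +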